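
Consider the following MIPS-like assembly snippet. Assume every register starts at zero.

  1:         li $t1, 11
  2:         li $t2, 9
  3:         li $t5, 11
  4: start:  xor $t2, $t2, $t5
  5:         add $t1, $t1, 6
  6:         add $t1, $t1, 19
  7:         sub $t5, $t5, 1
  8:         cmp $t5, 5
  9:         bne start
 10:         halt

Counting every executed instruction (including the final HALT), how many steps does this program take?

40

$t1=11
$t2=9
$t5=11
$t2=9^11=2
$t1=11+6=17
$t1=17+19=36
$t5=11-1=10
cmp $t5, 5  (cmp 10,5)
bne start: taken
$t2=2^10=8
$t1=36+6=42
$t1=42+19=61
$t5=10-1=9
cmp $t5, 5  (cmp 9,5)
bne start: taken
$t2=8^9=1
$t1=61+6=67
$t1=67+19=86
$t5=9-1=8
cmp $t5, 5  (cmp 8,5)
bne start: taken
$t2=1^8=9
$t1=86+6=92
$t1=92+19=111
$t5=8-1=7
cmp $t5, 5  (cmp 7,5)
bne start: taken
$t2=9^7=14
$t1=111+6=117
$t1=117+19=136
$t5=7-1=6
cmp $t5, 5  (cmp 6,5)
bne start: taken
$t2=14^6=8
$t1=136+6=142
$t1=142+19=161
$t5=6-1=5
cmp $t5, 5  (cmp 5,5)
bne start: not taken
halt.
Total executed instructions: 40.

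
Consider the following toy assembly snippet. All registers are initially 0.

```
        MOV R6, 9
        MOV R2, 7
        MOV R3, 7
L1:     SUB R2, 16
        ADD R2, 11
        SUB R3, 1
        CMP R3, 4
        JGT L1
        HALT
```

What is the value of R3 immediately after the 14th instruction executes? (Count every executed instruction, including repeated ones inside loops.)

5

after MOV R6, 9: R6=9
after MOV R2, 7: R2=7
after MOV R3, 7: R3=7
after SUB R2, 16: R2=7-16=-9
after ADD R2, 11: R2=(-9)+11=2
after SUB R3, 1: R3=7-1=6
CMP R3, 4  (cmp 6,4)
JGT L1: taken
after SUB R2, 16: R2=2-16=-14
after ADD R2, 11: R2=(-14)+11=-3
after SUB R3, 1: R3=6-1=5
CMP R3, 4  (cmp 5,4)
JGT L1: taken
after SUB R2, 16: R2=(-3)-16=-19
After step 14: R3 = 5.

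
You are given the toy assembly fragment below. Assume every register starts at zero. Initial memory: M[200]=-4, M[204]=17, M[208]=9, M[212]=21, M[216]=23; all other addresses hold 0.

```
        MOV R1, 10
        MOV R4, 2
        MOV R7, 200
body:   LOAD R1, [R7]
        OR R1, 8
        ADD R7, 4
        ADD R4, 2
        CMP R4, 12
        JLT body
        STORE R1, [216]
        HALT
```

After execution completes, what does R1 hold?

31

MOV R1, 10 → R1=10
MOV R4, 2 → R4=2
MOV R7, 200 → R7=200
LOAD R1, [R7] → R1=M[200]=-4
OR R1, 8 → R1=(-4)|8=-4
ADD R7, 4 → R7=200+4=204
ADD R4, 2 → R4=2+2=4
CMP R4, 12  (cmp 4,12)
JLT body: taken
LOAD R1, [R7] → R1=M[204]=17
OR R1, 8 → R1=17|8=25
ADD R7, 4 → R7=204+4=208
ADD R4, 2 → R4=4+2=6
CMP R4, 12  (cmp 6,12)
JLT body: taken
LOAD R1, [R7] → R1=M[208]=9
OR R1, 8 → R1=9|8=9
ADD R7, 4 → R7=208+4=212
ADD R4, 2 → R4=6+2=8
CMP R4, 12  (cmp 8,12)
JLT body: taken
LOAD R1, [R7] → R1=M[212]=21
OR R1, 8 → R1=21|8=29
ADD R7, 4 → R7=212+4=216
ADD R4, 2 → R4=8+2=10
CMP R4, 12  (cmp 10,12)
JLT body: taken
LOAD R1, [R7] → R1=M[216]=23
OR R1, 8 → R1=23|8=31
ADD R7, 4 → R7=216+4=220
ADD R4, 2 → R4=10+2=12
CMP R4, 12  (cmp 12,12)
JLT body: not taken
STORE R1, [216] → M[216]=31
halt.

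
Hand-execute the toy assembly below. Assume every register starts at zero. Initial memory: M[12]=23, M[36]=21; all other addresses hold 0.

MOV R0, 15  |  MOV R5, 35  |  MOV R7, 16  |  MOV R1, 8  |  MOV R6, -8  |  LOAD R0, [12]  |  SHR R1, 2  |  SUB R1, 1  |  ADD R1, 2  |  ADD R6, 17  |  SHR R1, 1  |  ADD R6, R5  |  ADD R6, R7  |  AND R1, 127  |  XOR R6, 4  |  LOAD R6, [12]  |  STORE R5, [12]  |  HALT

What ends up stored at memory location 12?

R0=15
R5=35
R7=16
R1=8
R6=-8
R0=M[12]=23
R1=8>>2=2
R1=2-1=1
R1=1+2=3
R6=(-8)+17=9
R1=3>>1=1
R6=9+35=44
R6=44+16=60
R1=1&127=1
R6=60^4=56
R6=M[12]=23
STORE R5, [12] → M[12]=35
halt.

35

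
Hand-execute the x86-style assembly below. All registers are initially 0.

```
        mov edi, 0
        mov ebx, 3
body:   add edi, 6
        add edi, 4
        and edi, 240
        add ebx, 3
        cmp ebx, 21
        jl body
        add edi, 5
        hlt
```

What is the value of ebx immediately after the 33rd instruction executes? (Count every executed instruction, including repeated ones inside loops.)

18

edi=0
ebx=3
edi=0+6=6
edi=6+4=10
edi=10&240=0
ebx=3+3=6
cmp ebx, 21  (cmp 6,21)
jl body: taken
edi=0+6=6
edi=6+4=10
edi=10&240=0
ebx=6+3=9
cmp ebx, 21  (cmp 9,21)
jl body: taken
edi=0+6=6
edi=6+4=10
edi=10&240=0
ebx=9+3=12
cmp ebx, 21  (cmp 12,21)
jl body: taken
edi=0+6=6
edi=6+4=10
edi=10&240=0
ebx=12+3=15
cmp ebx, 21  (cmp 15,21)
jl body: taken
edi=0+6=6
edi=6+4=10
edi=10&240=0
ebx=15+3=18
cmp ebx, 21  (cmp 18,21)
jl body: taken
edi=0+6=6
After step 33: ebx = 18.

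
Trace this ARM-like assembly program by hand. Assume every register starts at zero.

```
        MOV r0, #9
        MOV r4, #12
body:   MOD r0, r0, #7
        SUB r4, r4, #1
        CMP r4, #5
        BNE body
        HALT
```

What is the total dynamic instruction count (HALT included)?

31

after MOV r0, #9: r0=9
after MOV r4, #12: r4=12
after MOD r0, r0, #7: r0=9%7=2
after SUB r4, r4, #1: r4=12-1=11
CMP r4, #5  (cmp 11,5)
BNE body: taken
after MOD r0, r0, #7: r0=2%7=2
after SUB r4, r4, #1: r4=11-1=10
CMP r4, #5  (cmp 10,5)
BNE body: taken
after MOD r0, r0, #7: r0=2%7=2
after SUB r4, r4, #1: r4=10-1=9
CMP r4, #5  (cmp 9,5)
BNE body: taken
after MOD r0, r0, #7: r0=2%7=2
after SUB r4, r4, #1: r4=9-1=8
CMP r4, #5  (cmp 8,5)
BNE body: taken
after MOD r0, r0, #7: r0=2%7=2
after SUB r4, r4, #1: r4=8-1=7
CMP r4, #5  (cmp 7,5)
BNE body: taken
after MOD r0, r0, #7: r0=2%7=2
after SUB r4, r4, #1: r4=7-1=6
CMP r4, #5  (cmp 6,5)
BNE body: taken
after MOD r0, r0, #7: r0=2%7=2
after SUB r4, r4, #1: r4=6-1=5
CMP r4, #5  (cmp 5,5)
BNE body: not taken
halt.
Total executed instructions: 31.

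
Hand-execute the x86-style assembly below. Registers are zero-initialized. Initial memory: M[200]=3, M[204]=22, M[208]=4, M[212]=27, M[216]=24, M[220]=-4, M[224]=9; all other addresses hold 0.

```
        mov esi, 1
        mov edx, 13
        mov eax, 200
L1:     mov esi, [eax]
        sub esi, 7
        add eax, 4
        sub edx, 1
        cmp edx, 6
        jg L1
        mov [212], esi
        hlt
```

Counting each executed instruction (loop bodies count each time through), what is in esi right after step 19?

-3

esi=1
edx=13
eax=200
esi=M[200]=3
esi=3-7=-4
eax=200+4=204
edx=13-1=12
cmp edx, 6  (cmp 12,6)
jg L1: taken
esi=M[204]=22
esi=22-7=15
eax=204+4=208
edx=12-1=11
cmp edx, 6  (cmp 11,6)
jg L1: taken
esi=M[208]=4
esi=4-7=-3
eax=208+4=212
edx=11-1=10
After step 19: esi = -3.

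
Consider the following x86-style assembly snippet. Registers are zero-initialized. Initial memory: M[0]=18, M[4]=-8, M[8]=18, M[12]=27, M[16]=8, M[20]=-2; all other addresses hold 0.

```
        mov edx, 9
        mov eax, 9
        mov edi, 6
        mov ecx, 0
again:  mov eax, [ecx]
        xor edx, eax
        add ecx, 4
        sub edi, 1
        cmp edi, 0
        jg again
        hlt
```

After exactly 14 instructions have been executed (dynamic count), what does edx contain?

-29

after mov edx, 9: edx=9
after mov eax, 9: eax=9
after mov edi, 6: edi=6
after mov ecx, 0: ecx=0
after mov eax, [ecx]: eax=M[0]=18
after xor edx, eax: edx=9^18=27
after add ecx, 4: ecx=0+4=4
after sub edi, 1: edi=6-1=5
cmp edi, 0  (cmp 5,0)
jg again: taken
after mov eax, [ecx]: eax=M[4]=-8
after xor edx, eax: edx=27^(-8)=-29
after add ecx, 4: ecx=4+4=8
after sub edi, 1: edi=5-1=4
After step 14: edx = -29.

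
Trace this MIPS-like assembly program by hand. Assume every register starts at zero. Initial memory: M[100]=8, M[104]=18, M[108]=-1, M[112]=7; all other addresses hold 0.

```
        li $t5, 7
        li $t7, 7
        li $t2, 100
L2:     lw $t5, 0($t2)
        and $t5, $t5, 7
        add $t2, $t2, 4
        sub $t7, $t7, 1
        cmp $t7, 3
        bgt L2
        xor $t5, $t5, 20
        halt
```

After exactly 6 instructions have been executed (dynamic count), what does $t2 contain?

$t5=7
$t7=7
$t2=100
$t5=M[100]=8
$t5=8&7=0
$t2=100+4=104
After step 6: $t2 = 104.

104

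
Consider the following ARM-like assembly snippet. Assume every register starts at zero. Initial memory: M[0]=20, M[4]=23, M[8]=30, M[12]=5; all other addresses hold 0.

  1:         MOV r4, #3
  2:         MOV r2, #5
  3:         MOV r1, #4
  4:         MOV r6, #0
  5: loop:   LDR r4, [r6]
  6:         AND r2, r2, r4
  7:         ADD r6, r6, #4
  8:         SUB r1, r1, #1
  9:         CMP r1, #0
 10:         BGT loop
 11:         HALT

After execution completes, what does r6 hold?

after MOV r4, #3: r4=3
after MOV r2, #5: r2=5
after MOV r1, #4: r1=4
after MOV r6, #0: r6=0
after LDR r4, [r6]: r4=M[0]=20
after AND r2, r2, r4: r2=5&20=4
after ADD r6, r6, #4: r6=0+4=4
after SUB r1, r1, #1: r1=4-1=3
CMP r1, #0  (cmp 3,0)
BGT loop: taken
after LDR r4, [r6]: r4=M[4]=23
after AND r2, r2, r4: r2=4&23=4
after ADD r6, r6, #4: r6=4+4=8
after SUB r1, r1, #1: r1=3-1=2
CMP r1, #0  (cmp 2,0)
BGT loop: taken
after LDR r4, [r6]: r4=M[8]=30
after AND r2, r2, r4: r2=4&30=4
after ADD r6, r6, #4: r6=8+4=12
after SUB r1, r1, #1: r1=2-1=1
CMP r1, #0  (cmp 1,0)
BGT loop: taken
after LDR r4, [r6]: r4=M[12]=5
after AND r2, r2, r4: r2=4&5=4
after ADD r6, r6, #4: r6=12+4=16
after SUB r1, r1, #1: r1=1-1=0
CMP r1, #0  (cmp 0,0)
BGT loop: not taken
halt.

16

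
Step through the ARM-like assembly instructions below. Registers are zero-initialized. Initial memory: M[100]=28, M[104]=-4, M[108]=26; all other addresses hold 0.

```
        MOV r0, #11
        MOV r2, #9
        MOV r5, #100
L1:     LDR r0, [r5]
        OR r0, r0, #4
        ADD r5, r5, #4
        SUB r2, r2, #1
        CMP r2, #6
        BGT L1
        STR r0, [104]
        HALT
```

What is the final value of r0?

30

after MOV r0, #11: r0=11
after MOV r2, #9: r2=9
after MOV r5, #100: r5=100
after LDR r0, [r5]: r0=M[100]=28
after OR r0, r0, #4: r0=28|4=28
after ADD r5, r5, #4: r5=100+4=104
after SUB r2, r2, #1: r2=9-1=8
CMP r2, #6  (cmp 8,6)
BGT L1: taken
after LDR r0, [r5]: r0=M[104]=-4
after OR r0, r0, #4: r0=(-4)|4=-4
after ADD r5, r5, #4: r5=104+4=108
after SUB r2, r2, #1: r2=8-1=7
CMP r2, #6  (cmp 7,6)
BGT L1: taken
after LDR r0, [r5]: r0=M[108]=26
after OR r0, r0, #4: r0=26|4=30
after ADD r5, r5, #4: r5=108+4=112
after SUB r2, r2, #1: r2=7-1=6
CMP r2, #6  (cmp 6,6)
BGT L1: not taken
STR r0, [104] → M[104]=30
halt.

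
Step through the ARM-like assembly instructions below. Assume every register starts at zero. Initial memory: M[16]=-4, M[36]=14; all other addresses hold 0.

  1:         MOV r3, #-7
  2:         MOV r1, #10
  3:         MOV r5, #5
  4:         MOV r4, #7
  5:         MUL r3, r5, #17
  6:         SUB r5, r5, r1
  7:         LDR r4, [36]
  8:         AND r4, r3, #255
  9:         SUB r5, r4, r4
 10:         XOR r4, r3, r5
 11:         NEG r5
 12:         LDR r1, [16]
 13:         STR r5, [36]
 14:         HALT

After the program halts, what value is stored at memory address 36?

0

MOV r3, #-7 → r3=-7
MOV r1, #10 → r1=10
MOV r5, #5 → r5=5
MOV r4, #7 → r4=7
MUL r3, r5, #17 → r3=5*17=85
SUB r5, r5, r1 → r5=5-10=-5
LDR r4, [36] → r4=M[36]=14
AND r4, r3, #255 → r4=85&255=85
SUB r5, r4, r4 → r5=85-85=0
XOR r4, r3, r5 → r4=85^0=85
NEG r5 → r5=-(0)=0
LDR r1, [16] → r1=M[16]=-4
STR r5, [36] → M[36]=0
halt.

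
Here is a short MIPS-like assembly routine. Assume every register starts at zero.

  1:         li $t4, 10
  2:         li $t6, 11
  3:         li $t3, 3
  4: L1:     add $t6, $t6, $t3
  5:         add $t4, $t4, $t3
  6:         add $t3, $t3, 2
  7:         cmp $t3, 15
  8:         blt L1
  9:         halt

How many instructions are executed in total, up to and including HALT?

after li $t4, 10: $t4=10
after li $t6, 11: $t6=11
after li $t3, 3: $t3=3
after add $t6, $t6, $t3: $t6=11+3=14
after add $t4, $t4, $t3: $t4=10+3=13
after add $t3, $t3, 2: $t3=3+2=5
cmp $t3, 15  (cmp 5,15)
blt L1: taken
after add $t6, $t6, $t3: $t6=14+5=19
after add $t4, $t4, $t3: $t4=13+5=18
after add $t3, $t3, 2: $t3=5+2=7
cmp $t3, 15  (cmp 7,15)
blt L1: taken
after add $t6, $t6, $t3: $t6=19+7=26
after add $t4, $t4, $t3: $t4=18+7=25
after add $t3, $t3, 2: $t3=7+2=9
cmp $t3, 15  (cmp 9,15)
blt L1: taken
after add $t6, $t6, $t3: $t6=26+9=35
after add $t4, $t4, $t3: $t4=25+9=34
after add $t3, $t3, 2: $t3=9+2=11
cmp $t3, 15  (cmp 11,15)
blt L1: taken
after add $t6, $t6, $t3: $t6=35+11=46
after add $t4, $t4, $t3: $t4=34+11=45
after add $t3, $t3, 2: $t3=11+2=13
cmp $t3, 15  (cmp 13,15)
blt L1: taken
after add $t6, $t6, $t3: $t6=46+13=59
after add $t4, $t4, $t3: $t4=45+13=58
after add $t3, $t3, 2: $t3=13+2=15
cmp $t3, 15  (cmp 15,15)
blt L1: not taken
halt.
Total executed instructions: 34.

34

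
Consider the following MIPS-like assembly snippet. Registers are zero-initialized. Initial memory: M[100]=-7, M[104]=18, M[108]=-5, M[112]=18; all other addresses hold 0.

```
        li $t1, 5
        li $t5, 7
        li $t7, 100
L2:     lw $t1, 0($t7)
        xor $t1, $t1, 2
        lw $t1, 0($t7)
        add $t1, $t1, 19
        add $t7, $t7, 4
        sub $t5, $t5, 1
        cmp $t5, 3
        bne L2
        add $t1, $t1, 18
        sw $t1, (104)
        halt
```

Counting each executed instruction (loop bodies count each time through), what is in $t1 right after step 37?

li $t1, 5 → $t1=5
li $t5, 7 → $t5=7
li $t7, 100 → $t7=100
lw $t1, 0($t7) → $t1=M[100]=-7
xor $t1, $t1, 2 → $t1=(-7)^2=-5
lw $t1, 0($t7) → $t1=M[100]=-7
add $t1, $t1, 19 → $t1=(-7)+19=12
add $t7, $t7, 4 → $t7=100+4=104
sub $t5, $t5, 1 → $t5=7-1=6
cmp $t5, 3  (cmp 6,3)
bne L2: taken
lw $t1, 0($t7) → $t1=M[104]=18
xor $t1, $t1, 2 → $t1=18^2=16
lw $t1, 0($t7) → $t1=M[104]=18
add $t1, $t1, 19 → $t1=18+19=37
add $t7, $t7, 4 → $t7=104+4=108
sub $t5, $t5, 1 → $t5=6-1=5
cmp $t5, 3  (cmp 5,3)
bne L2: taken
lw $t1, 0($t7) → $t1=M[108]=-5
xor $t1, $t1, 2 → $t1=(-5)^2=-7
lw $t1, 0($t7) → $t1=M[108]=-5
add $t1, $t1, 19 → $t1=(-5)+19=14
add $t7, $t7, 4 → $t7=108+4=112
sub $t5, $t5, 1 → $t5=5-1=4
cmp $t5, 3  (cmp 4,3)
bne L2: taken
lw $t1, 0($t7) → $t1=M[112]=18
xor $t1, $t1, 2 → $t1=18^2=16
lw $t1, 0($t7) → $t1=M[112]=18
add $t1, $t1, 19 → $t1=18+19=37
add $t7, $t7, 4 → $t7=112+4=116
sub $t5, $t5, 1 → $t5=4-1=3
cmp $t5, 3  (cmp 3,3)
bne L2: not taken
add $t1, $t1, 18 → $t1=37+18=55
sw $t1, (104) → M[104]=55
After step 37: $t1 = 55.

55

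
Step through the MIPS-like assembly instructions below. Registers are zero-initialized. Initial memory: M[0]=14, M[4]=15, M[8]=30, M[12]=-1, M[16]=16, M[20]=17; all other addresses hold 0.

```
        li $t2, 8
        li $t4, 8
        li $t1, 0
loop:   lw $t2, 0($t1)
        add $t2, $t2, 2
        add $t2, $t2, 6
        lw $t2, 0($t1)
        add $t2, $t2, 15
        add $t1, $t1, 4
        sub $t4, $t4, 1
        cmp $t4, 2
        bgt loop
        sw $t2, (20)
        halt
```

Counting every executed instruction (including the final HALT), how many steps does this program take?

59

after li $t2, 8: $t2=8
after li $t4, 8: $t4=8
after li $t1, 0: $t1=0
after lw $t2, 0($t1): $t2=M[0]=14
after add $t2, $t2, 2: $t2=14+2=16
after add $t2, $t2, 6: $t2=16+6=22
after lw $t2, 0($t1): $t2=M[0]=14
after add $t2, $t2, 15: $t2=14+15=29
after add $t1, $t1, 4: $t1=0+4=4
after sub $t4, $t4, 1: $t4=8-1=7
cmp $t4, 2  (cmp 7,2)
bgt loop: taken
after lw $t2, 0($t1): $t2=M[4]=15
after add $t2, $t2, 2: $t2=15+2=17
after add $t2, $t2, 6: $t2=17+6=23
after lw $t2, 0($t1): $t2=M[4]=15
after add $t2, $t2, 15: $t2=15+15=30
after add $t1, $t1, 4: $t1=4+4=8
after sub $t4, $t4, 1: $t4=7-1=6
cmp $t4, 2  (cmp 6,2)
bgt loop: taken
after lw $t2, 0($t1): $t2=M[8]=30
after add $t2, $t2, 2: $t2=30+2=32
after add $t2, $t2, 6: $t2=32+6=38
after lw $t2, 0($t1): $t2=M[8]=30
after add $t2, $t2, 15: $t2=30+15=45
after add $t1, $t1, 4: $t1=8+4=12
after sub $t4, $t4, 1: $t4=6-1=5
cmp $t4, 2  (cmp 5,2)
bgt loop: taken
after lw $t2, 0($t1): $t2=M[12]=-1
after add $t2, $t2, 2: $t2=(-1)+2=1
after add $t2, $t2, 6: $t2=1+6=7
after lw $t2, 0($t1): $t2=M[12]=-1
after add $t2, $t2, 15: $t2=(-1)+15=14
after add $t1, $t1, 4: $t1=12+4=16
after sub $t4, $t4, 1: $t4=5-1=4
cmp $t4, 2  (cmp 4,2)
bgt loop: taken
after lw $t2, 0($t1): $t2=M[16]=16
after add $t2, $t2, 2: $t2=16+2=18
after add $t2, $t2, 6: $t2=18+6=24
after lw $t2, 0($t1): $t2=M[16]=16
after add $t2, $t2, 15: $t2=16+15=31
after add $t1, $t1, 4: $t1=16+4=20
after sub $t4, $t4, 1: $t4=4-1=3
cmp $t4, 2  (cmp 3,2)
bgt loop: taken
after lw $t2, 0($t1): $t2=M[20]=17
after add $t2, $t2, 2: $t2=17+2=19
after add $t2, $t2, 6: $t2=19+6=25
after lw $t2, 0($t1): $t2=M[20]=17
after add $t2, $t2, 15: $t2=17+15=32
after add $t1, $t1, 4: $t1=20+4=24
after sub $t4, $t4, 1: $t4=3-1=2
cmp $t4, 2  (cmp 2,2)
bgt loop: not taken
sw $t2, (20) → M[20]=32
halt.
Total executed instructions: 59.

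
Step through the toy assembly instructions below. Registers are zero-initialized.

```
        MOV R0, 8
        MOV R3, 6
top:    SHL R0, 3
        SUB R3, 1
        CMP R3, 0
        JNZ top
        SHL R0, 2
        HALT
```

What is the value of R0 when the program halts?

8388608

R0=8
R3=6
R0=8<<3=64
R3=6-1=5
CMP R3, 0  (cmp 5,0)
JNZ top: taken
R0=64<<3=512
R3=5-1=4
CMP R3, 0  (cmp 4,0)
JNZ top: taken
R0=512<<3=4096
R3=4-1=3
CMP R3, 0  (cmp 3,0)
JNZ top: taken
R0=4096<<3=32768
R3=3-1=2
CMP R3, 0  (cmp 2,0)
JNZ top: taken
R0=32768<<3=262144
R3=2-1=1
CMP R3, 0  (cmp 1,0)
JNZ top: taken
R0=262144<<3=2097152
R3=1-1=0
CMP R3, 0  (cmp 0,0)
JNZ top: not taken
R0=2097152<<2=8388608
halt.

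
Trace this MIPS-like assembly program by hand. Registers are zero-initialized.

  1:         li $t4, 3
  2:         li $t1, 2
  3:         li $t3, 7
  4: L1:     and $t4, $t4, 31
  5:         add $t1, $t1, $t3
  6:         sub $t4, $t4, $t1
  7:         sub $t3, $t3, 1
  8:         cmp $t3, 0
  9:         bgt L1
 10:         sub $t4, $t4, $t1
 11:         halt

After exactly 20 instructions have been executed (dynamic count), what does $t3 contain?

after li $t4, 3: $t4=3
after li $t1, 2: $t1=2
after li $t3, 7: $t3=7
after and $t4, $t4, 31: $t4=3&31=3
after add $t1, $t1, $t3: $t1=2+7=9
after sub $t4, $t4, $t1: $t4=3-9=-6
after sub $t3, $t3, 1: $t3=7-1=6
cmp $t3, 0  (cmp 6,0)
bgt L1: taken
after and $t4, $t4, 31: $t4=(-6)&31=26
after add $t1, $t1, $t3: $t1=9+6=15
after sub $t4, $t4, $t1: $t4=26-15=11
after sub $t3, $t3, 1: $t3=6-1=5
cmp $t3, 0  (cmp 5,0)
bgt L1: taken
after and $t4, $t4, 31: $t4=11&31=11
after add $t1, $t1, $t3: $t1=15+5=20
after sub $t4, $t4, $t1: $t4=11-20=-9
after sub $t3, $t3, 1: $t3=5-1=4
cmp $t3, 0  (cmp 4,0)
After step 20: $t3 = 4.

4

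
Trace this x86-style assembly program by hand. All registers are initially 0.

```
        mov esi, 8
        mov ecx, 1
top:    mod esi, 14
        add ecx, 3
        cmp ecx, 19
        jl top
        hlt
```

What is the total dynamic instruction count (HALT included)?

mov esi, 8 → esi=8
mov ecx, 1 → ecx=1
mod esi, 14 → esi=8%14=8
add ecx, 3 → ecx=1+3=4
cmp ecx, 19  (cmp 4,19)
jl top: taken
mod esi, 14 → esi=8%14=8
add ecx, 3 → ecx=4+3=7
cmp ecx, 19  (cmp 7,19)
jl top: taken
mod esi, 14 → esi=8%14=8
add ecx, 3 → ecx=7+3=10
cmp ecx, 19  (cmp 10,19)
jl top: taken
mod esi, 14 → esi=8%14=8
add ecx, 3 → ecx=10+3=13
cmp ecx, 19  (cmp 13,19)
jl top: taken
mod esi, 14 → esi=8%14=8
add ecx, 3 → ecx=13+3=16
cmp ecx, 19  (cmp 16,19)
jl top: taken
mod esi, 14 → esi=8%14=8
add ecx, 3 → ecx=16+3=19
cmp ecx, 19  (cmp 19,19)
jl top: not taken
halt.
Total executed instructions: 27.

27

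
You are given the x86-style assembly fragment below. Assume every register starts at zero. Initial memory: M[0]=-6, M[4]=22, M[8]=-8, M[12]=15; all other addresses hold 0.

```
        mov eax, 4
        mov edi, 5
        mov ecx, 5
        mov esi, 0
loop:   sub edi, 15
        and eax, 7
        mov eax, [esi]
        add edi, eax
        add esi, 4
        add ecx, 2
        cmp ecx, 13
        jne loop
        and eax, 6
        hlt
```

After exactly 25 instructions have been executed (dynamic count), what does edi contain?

after mov eax, 4: eax=4
after mov edi, 5: edi=5
after mov ecx, 5: ecx=5
after mov esi, 0: esi=0
after sub edi, 15: edi=5-15=-10
after and eax, 7: eax=4&7=4
after mov eax, [esi]: eax=M[0]=-6
after add edi, eax: edi=(-10)+(-6)=-16
after add esi, 4: esi=0+4=4
after add ecx, 2: ecx=5+2=7
cmp ecx, 13  (cmp 7,13)
jne loop: taken
after sub edi, 15: edi=(-16)-15=-31
after and eax, 7: eax=(-6)&7=2
after mov eax, [esi]: eax=M[4]=22
after add edi, eax: edi=(-31)+22=-9
after add esi, 4: esi=4+4=8
after add ecx, 2: ecx=7+2=9
cmp ecx, 13  (cmp 9,13)
jne loop: taken
after sub edi, 15: edi=(-9)-15=-24
after and eax, 7: eax=22&7=6
after mov eax, [esi]: eax=M[8]=-8
after add edi, eax: edi=(-24)+(-8)=-32
after add esi, 4: esi=8+4=12
After step 25: edi = -32.

-32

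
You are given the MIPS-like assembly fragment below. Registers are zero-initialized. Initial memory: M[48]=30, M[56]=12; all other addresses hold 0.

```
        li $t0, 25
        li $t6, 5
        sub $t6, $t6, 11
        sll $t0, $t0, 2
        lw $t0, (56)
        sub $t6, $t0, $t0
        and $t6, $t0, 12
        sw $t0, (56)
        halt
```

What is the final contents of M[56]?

$t0=25
$t6=5
$t6=5-11=-6
$t0=25<<2=100
$t0=M[56]=12
$t6=12-12=0
$t6=12&12=12
sw $t0, (56) → M[56]=12
halt.

12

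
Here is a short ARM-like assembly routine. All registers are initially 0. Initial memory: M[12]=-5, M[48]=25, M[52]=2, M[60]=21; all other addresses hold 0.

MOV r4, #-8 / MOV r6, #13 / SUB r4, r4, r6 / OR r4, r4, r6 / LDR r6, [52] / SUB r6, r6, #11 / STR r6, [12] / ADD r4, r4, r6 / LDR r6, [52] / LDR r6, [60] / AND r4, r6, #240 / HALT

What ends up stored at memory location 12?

after MOV r4, #-8: r4=-8
after MOV r6, #13: r6=13
after SUB r4, r4, r6: r4=(-8)-13=-21
after OR r4, r4, r6: r4=(-21)|13=-17
after LDR r6, [52]: r6=M[52]=2
after SUB r6, r6, #11: r6=2-11=-9
STR r6, [12] → M[12]=-9
after ADD r4, r4, r6: r4=(-17)+(-9)=-26
after LDR r6, [52]: r6=M[52]=2
after LDR r6, [60]: r6=M[60]=21
after AND r4, r6, #240: r4=21&240=16
halt.

-9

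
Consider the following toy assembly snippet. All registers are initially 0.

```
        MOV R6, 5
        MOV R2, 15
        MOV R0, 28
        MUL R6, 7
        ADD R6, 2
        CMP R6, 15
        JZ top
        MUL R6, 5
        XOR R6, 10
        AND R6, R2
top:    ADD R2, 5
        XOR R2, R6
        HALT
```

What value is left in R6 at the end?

3

after MOV R6, 5: R6=5
after MOV R2, 15: R2=15
after MOV R0, 28: R0=28
after MUL R6, 7: R6=5*7=35
after ADD R6, 2: R6=35+2=37
CMP R6, 15  (cmp 37,15)
JZ top: not taken
after MUL R6, 5: R6=37*5=185
after XOR R6, 10: R6=185^10=179
after AND R6, R2: R6=179&15=3
after ADD R2, 5: R2=15+5=20
after XOR R2, R6: R2=20^3=23
halt.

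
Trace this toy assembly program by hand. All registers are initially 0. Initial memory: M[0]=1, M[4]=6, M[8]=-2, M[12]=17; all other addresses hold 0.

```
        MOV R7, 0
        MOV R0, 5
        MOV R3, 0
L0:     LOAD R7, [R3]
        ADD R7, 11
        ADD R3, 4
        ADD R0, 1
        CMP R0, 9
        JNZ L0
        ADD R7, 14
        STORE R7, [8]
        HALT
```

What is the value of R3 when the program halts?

16

after MOV R7, 0: R7=0
after MOV R0, 5: R0=5
after MOV R3, 0: R3=0
after LOAD R7, [R3]: R7=M[0]=1
after ADD R7, 11: R7=1+11=12
after ADD R3, 4: R3=0+4=4
after ADD R0, 1: R0=5+1=6
CMP R0, 9  (cmp 6,9)
JNZ L0: taken
after LOAD R7, [R3]: R7=M[4]=6
after ADD R7, 11: R7=6+11=17
after ADD R3, 4: R3=4+4=8
after ADD R0, 1: R0=6+1=7
CMP R0, 9  (cmp 7,9)
JNZ L0: taken
after LOAD R7, [R3]: R7=M[8]=-2
after ADD R7, 11: R7=(-2)+11=9
after ADD R3, 4: R3=8+4=12
after ADD R0, 1: R0=7+1=8
CMP R0, 9  (cmp 8,9)
JNZ L0: taken
after LOAD R7, [R3]: R7=M[12]=17
after ADD R7, 11: R7=17+11=28
after ADD R3, 4: R3=12+4=16
after ADD R0, 1: R0=8+1=9
CMP R0, 9  (cmp 9,9)
JNZ L0: not taken
after ADD R7, 14: R7=28+14=42
STORE R7, [8] → M[8]=42
halt.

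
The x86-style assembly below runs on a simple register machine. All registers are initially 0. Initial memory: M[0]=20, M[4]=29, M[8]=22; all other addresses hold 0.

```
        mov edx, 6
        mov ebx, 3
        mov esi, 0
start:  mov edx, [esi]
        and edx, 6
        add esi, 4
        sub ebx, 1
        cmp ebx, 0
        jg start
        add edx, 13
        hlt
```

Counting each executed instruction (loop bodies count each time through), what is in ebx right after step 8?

edx=6
ebx=3
esi=0
edx=M[0]=20
edx=20&6=4
esi=0+4=4
ebx=3-1=2
cmp ebx, 0  (cmp 2,0)
After step 8: ebx = 2.

2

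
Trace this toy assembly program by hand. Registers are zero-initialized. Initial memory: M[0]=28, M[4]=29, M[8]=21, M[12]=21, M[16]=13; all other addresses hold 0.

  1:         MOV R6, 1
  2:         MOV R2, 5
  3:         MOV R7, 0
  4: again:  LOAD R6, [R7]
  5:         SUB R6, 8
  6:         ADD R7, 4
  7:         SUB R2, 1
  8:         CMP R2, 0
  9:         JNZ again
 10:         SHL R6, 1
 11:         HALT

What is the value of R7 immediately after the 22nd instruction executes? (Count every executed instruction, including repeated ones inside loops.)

12

after MOV R6, 1: R6=1
after MOV R2, 5: R2=5
after MOV R7, 0: R7=0
after LOAD R6, [R7]: R6=M[0]=28
after SUB R6, 8: R6=28-8=20
after ADD R7, 4: R7=0+4=4
after SUB R2, 1: R2=5-1=4
CMP R2, 0  (cmp 4,0)
JNZ again: taken
after LOAD R6, [R7]: R6=M[4]=29
after SUB R6, 8: R6=29-8=21
after ADD R7, 4: R7=4+4=8
after SUB R2, 1: R2=4-1=3
CMP R2, 0  (cmp 3,0)
JNZ again: taken
after LOAD R6, [R7]: R6=M[8]=21
after SUB R6, 8: R6=21-8=13
after ADD R7, 4: R7=8+4=12
after SUB R2, 1: R2=3-1=2
CMP R2, 0  (cmp 2,0)
JNZ again: taken
after LOAD R6, [R7]: R6=M[12]=21
After step 22: R7 = 12.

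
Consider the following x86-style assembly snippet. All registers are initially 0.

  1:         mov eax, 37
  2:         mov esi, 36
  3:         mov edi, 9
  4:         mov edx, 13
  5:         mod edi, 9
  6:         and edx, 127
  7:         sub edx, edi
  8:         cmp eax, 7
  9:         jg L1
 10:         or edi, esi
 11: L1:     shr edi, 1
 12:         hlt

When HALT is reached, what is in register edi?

0

eax=37
esi=36
edi=9
edx=13
edi=9%9=0
edx=13&127=13
edx=13-0=13
cmp eax, 7  (cmp 37,7)
jg L1: taken
edi=0>>1=0
halt.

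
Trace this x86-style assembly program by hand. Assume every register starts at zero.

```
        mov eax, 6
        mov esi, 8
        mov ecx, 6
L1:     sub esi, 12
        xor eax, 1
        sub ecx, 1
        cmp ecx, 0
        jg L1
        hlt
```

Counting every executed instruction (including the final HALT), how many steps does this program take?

after mov eax, 6: eax=6
after mov esi, 8: esi=8
after mov ecx, 6: ecx=6
after sub esi, 12: esi=8-12=-4
after xor eax, 1: eax=6^1=7
after sub ecx, 1: ecx=6-1=5
cmp ecx, 0  (cmp 5,0)
jg L1: taken
after sub esi, 12: esi=(-4)-12=-16
after xor eax, 1: eax=7^1=6
after sub ecx, 1: ecx=5-1=4
cmp ecx, 0  (cmp 4,0)
jg L1: taken
after sub esi, 12: esi=(-16)-12=-28
after xor eax, 1: eax=6^1=7
after sub ecx, 1: ecx=4-1=3
cmp ecx, 0  (cmp 3,0)
jg L1: taken
after sub esi, 12: esi=(-28)-12=-40
after xor eax, 1: eax=7^1=6
after sub ecx, 1: ecx=3-1=2
cmp ecx, 0  (cmp 2,0)
jg L1: taken
after sub esi, 12: esi=(-40)-12=-52
after xor eax, 1: eax=6^1=7
after sub ecx, 1: ecx=2-1=1
cmp ecx, 0  (cmp 1,0)
jg L1: taken
after sub esi, 12: esi=(-52)-12=-64
after xor eax, 1: eax=7^1=6
after sub ecx, 1: ecx=1-1=0
cmp ecx, 0  (cmp 0,0)
jg L1: not taken
halt.
Total executed instructions: 34.

34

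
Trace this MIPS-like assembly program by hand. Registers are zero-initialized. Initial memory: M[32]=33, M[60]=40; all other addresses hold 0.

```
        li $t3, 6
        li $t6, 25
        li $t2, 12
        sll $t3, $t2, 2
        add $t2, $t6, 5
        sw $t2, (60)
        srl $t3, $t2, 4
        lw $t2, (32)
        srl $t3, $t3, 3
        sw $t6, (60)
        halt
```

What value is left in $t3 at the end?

$t3=6
$t6=25
$t2=12
$t3=12<<2=48
$t2=25+5=30
sw $t2, (60) → M[60]=30
$t3=30>>4=1
$t2=M[32]=33
$t3=1>>3=0
sw $t6, (60) → M[60]=25
halt.

0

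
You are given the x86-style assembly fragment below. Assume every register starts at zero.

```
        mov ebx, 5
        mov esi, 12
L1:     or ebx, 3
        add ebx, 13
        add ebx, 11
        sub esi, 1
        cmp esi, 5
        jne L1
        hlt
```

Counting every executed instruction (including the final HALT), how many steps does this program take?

after mov ebx, 5: ebx=5
after mov esi, 12: esi=12
after or ebx, 3: ebx=5|3=7
after add ebx, 13: ebx=7+13=20
after add ebx, 11: ebx=20+11=31
after sub esi, 1: esi=12-1=11
cmp esi, 5  (cmp 11,5)
jne L1: taken
after or ebx, 3: ebx=31|3=31
after add ebx, 13: ebx=31+13=44
after add ebx, 11: ebx=44+11=55
after sub esi, 1: esi=11-1=10
cmp esi, 5  (cmp 10,5)
jne L1: taken
after or ebx, 3: ebx=55|3=55
after add ebx, 13: ebx=55+13=68
after add ebx, 11: ebx=68+11=79
after sub esi, 1: esi=10-1=9
cmp esi, 5  (cmp 9,5)
jne L1: taken
after or ebx, 3: ebx=79|3=79
after add ebx, 13: ebx=79+13=92
after add ebx, 11: ebx=92+11=103
after sub esi, 1: esi=9-1=8
cmp esi, 5  (cmp 8,5)
jne L1: taken
after or ebx, 3: ebx=103|3=103
after add ebx, 13: ebx=103+13=116
after add ebx, 11: ebx=116+11=127
after sub esi, 1: esi=8-1=7
cmp esi, 5  (cmp 7,5)
jne L1: taken
after or ebx, 3: ebx=127|3=127
after add ebx, 13: ebx=127+13=140
after add ebx, 11: ebx=140+11=151
after sub esi, 1: esi=7-1=6
cmp esi, 5  (cmp 6,5)
jne L1: taken
after or ebx, 3: ebx=151|3=151
after add ebx, 13: ebx=151+13=164
after add ebx, 11: ebx=164+11=175
after sub esi, 1: esi=6-1=5
cmp esi, 5  (cmp 5,5)
jne L1: not taken
halt.
Total executed instructions: 45.

45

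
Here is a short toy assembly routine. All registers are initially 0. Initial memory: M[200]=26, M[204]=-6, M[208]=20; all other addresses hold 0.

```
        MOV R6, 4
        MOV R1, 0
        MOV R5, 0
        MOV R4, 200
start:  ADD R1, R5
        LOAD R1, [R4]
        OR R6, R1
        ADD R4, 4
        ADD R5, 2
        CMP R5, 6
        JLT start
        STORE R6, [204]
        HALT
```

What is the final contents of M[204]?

-2

after MOV R6, 4: R6=4
after MOV R1, 0: R1=0
after MOV R5, 0: R5=0
after MOV R4, 200: R4=200
after ADD R1, R5: R1=0+0=0
after LOAD R1, [R4]: R1=M[200]=26
after OR R6, R1: R6=4|26=30
after ADD R4, 4: R4=200+4=204
after ADD R5, 2: R5=0+2=2
CMP R5, 6  (cmp 2,6)
JLT start: taken
after ADD R1, R5: R1=26+2=28
after LOAD R1, [R4]: R1=M[204]=-6
after OR R6, R1: R6=30|(-6)=-2
after ADD R4, 4: R4=204+4=208
after ADD R5, 2: R5=2+2=4
CMP R5, 6  (cmp 4,6)
JLT start: taken
after ADD R1, R5: R1=(-6)+4=-2
after LOAD R1, [R4]: R1=M[208]=20
after OR R6, R1: R6=(-2)|20=-2
after ADD R4, 4: R4=208+4=212
after ADD R5, 2: R5=4+2=6
CMP R5, 6  (cmp 6,6)
JLT start: not taken
STORE R6, [204] → M[204]=-2
halt.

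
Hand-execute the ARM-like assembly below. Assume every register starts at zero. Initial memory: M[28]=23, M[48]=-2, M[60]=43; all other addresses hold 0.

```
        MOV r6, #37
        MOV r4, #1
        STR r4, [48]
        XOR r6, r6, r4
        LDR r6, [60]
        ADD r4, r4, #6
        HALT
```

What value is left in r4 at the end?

r6=37
r4=1
STR r4, [48] → M[48]=1
r6=37^1=36
r6=M[60]=43
r4=1+6=7
halt.

7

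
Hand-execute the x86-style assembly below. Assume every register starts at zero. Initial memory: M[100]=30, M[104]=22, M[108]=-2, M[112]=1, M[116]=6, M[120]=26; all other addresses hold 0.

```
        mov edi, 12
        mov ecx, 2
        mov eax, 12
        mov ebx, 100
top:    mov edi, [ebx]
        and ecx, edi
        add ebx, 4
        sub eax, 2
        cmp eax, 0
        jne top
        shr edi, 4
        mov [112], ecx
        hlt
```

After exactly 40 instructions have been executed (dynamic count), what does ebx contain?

edi=12
ecx=2
eax=12
ebx=100
edi=M[100]=30
ecx=2&30=2
ebx=100+4=104
eax=12-2=10
cmp eax, 0  (cmp 10,0)
jne top: taken
edi=M[104]=22
ecx=2&22=2
ebx=104+4=108
eax=10-2=8
cmp eax, 0  (cmp 8,0)
jne top: taken
edi=M[108]=-2
ecx=2&(-2)=2
ebx=108+4=112
eax=8-2=6
cmp eax, 0  (cmp 6,0)
jne top: taken
edi=M[112]=1
ecx=2&1=0
ebx=112+4=116
eax=6-2=4
cmp eax, 0  (cmp 4,0)
jne top: taken
edi=M[116]=6
ecx=0&6=0
ebx=116+4=120
eax=4-2=2
cmp eax, 0  (cmp 2,0)
jne top: taken
edi=M[120]=26
ecx=0&26=0
ebx=120+4=124
eax=2-2=0
cmp eax, 0  (cmp 0,0)
jne top: not taken
After step 40: ebx = 124.

124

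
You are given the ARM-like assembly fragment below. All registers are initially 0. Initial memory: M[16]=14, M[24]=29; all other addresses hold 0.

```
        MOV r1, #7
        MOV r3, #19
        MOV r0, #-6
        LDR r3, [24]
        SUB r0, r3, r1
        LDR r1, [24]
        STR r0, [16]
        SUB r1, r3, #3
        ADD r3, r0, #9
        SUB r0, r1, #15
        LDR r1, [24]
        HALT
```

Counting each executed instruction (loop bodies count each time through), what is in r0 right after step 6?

after MOV r1, #7: r1=7
after MOV r3, #19: r3=19
after MOV r0, #-6: r0=-6
after LDR r3, [24]: r3=M[24]=29
after SUB r0, r3, r1: r0=29-7=22
after LDR r1, [24]: r1=M[24]=29
After step 6: r0 = 22.

22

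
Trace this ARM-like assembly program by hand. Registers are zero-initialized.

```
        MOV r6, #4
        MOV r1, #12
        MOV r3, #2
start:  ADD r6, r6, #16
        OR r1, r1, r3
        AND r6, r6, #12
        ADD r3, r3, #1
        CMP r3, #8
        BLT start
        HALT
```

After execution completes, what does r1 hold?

15

MOV r6, #4 → r6=4
MOV r1, #12 → r1=12
MOV r3, #2 → r3=2
ADD r6, r6, #16 → r6=4+16=20
OR r1, r1, r3 → r1=12|2=14
AND r6, r6, #12 → r6=20&12=4
ADD r3, r3, #1 → r3=2+1=3
CMP r3, #8  (cmp 3,8)
BLT start: taken
ADD r6, r6, #16 → r6=4+16=20
OR r1, r1, r3 → r1=14|3=15
AND r6, r6, #12 → r6=20&12=4
ADD r3, r3, #1 → r3=3+1=4
CMP r3, #8  (cmp 4,8)
BLT start: taken
ADD r6, r6, #16 → r6=4+16=20
OR r1, r1, r3 → r1=15|4=15
AND r6, r6, #12 → r6=20&12=4
ADD r3, r3, #1 → r3=4+1=5
CMP r3, #8  (cmp 5,8)
BLT start: taken
ADD r6, r6, #16 → r6=4+16=20
OR r1, r1, r3 → r1=15|5=15
AND r6, r6, #12 → r6=20&12=4
ADD r3, r3, #1 → r3=5+1=6
CMP r3, #8  (cmp 6,8)
BLT start: taken
ADD r6, r6, #16 → r6=4+16=20
OR r1, r1, r3 → r1=15|6=15
AND r6, r6, #12 → r6=20&12=4
ADD r3, r3, #1 → r3=6+1=7
CMP r3, #8  (cmp 7,8)
BLT start: taken
ADD r6, r6, #16 → r6=4+16=20
OR r1, r1, r3 → r1=15|7=15
AND r6, r6, #12 → r6=20&12=4
ADD r3, r3, #1 → r3=7+1=8
CMP r3, #8  (cmp 8,8)
BLT start: not taken
halt.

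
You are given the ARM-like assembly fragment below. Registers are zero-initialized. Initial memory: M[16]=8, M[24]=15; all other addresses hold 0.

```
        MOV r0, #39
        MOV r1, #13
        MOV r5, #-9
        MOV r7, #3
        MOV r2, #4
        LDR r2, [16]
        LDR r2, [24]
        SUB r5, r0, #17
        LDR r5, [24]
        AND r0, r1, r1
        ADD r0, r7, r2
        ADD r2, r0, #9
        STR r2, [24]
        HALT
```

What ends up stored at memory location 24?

after MOV r0, #39: r0=39
after MOV r1, #13: r1=13
after MOV r5, #-9: r5=-9
after MOV r7, #3: r7=3
after MOV r2, #4: r2=4
after LDR r2, [16]: r2=M[16]=8
after LDR r2, [24]: r2=M[24]=15
after SUB r5, r0, #17: r5=39-17=22
after LDR r5, [24]: r5=M[24]=15
after AND r0, r1, r1: r0=13&13=13
after ADD r0, r7, r2: r0=3+15=18
after ADD r2, r0, #9: r2=18+9=27
STR r2, [24] → M[24]=27
halt.

27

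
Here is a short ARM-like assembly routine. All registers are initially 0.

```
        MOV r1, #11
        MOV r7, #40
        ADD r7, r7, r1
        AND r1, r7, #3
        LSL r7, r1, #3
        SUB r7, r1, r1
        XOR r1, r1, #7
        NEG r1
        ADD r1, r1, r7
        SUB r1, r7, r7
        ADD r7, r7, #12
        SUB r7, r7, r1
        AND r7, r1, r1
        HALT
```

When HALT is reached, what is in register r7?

after MOV r1, #11: r1=11
after MOV r7, #40: r7=40
after ADD r7, r7, r1: r7=40+11=51
after AND r1, r7, #3: r1=51&3=3
after LSL r7, r1, #3: r7=3<<3=24
after SUB r7, r1, r1: r7=3-3=0
after XOR r1, r1, #7: r1=3^7=4
after NEG r1: r1=-(4)=-4
after ADD r1, r1, r7: r1=(-4)+0=-4
after SUB r1, r7, r7: r1=0-0=0
after ADD r7, r7, #12: r7=0+12=12
after SUB r7, r7, r1: r7=12-0=12
after AND r7, r1, r1: r7=0&0=0
halt.

0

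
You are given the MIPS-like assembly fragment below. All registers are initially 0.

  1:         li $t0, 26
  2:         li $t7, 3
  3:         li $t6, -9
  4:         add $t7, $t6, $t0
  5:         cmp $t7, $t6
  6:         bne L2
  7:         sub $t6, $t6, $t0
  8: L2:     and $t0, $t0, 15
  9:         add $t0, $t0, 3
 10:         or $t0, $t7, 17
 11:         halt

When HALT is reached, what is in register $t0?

17

$t0=26
$t7=3
$t6=-9
$t7=(-9)+26=17
cmp $t7, $t6  (cmp 17,-9)
bne L2: taken
$t0=26&15=10
$t0=10+3=13
$t0=17|17=17
halt.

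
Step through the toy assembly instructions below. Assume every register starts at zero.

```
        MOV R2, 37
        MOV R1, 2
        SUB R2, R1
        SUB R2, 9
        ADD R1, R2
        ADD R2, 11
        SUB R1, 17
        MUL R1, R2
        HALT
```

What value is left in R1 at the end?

R2=37
R1=2
R2=37-2=35
R2=35-9=26
R1=2+26=28
R2=26+11=37
R1=28-17=11
R1=11*37=407
halt.

407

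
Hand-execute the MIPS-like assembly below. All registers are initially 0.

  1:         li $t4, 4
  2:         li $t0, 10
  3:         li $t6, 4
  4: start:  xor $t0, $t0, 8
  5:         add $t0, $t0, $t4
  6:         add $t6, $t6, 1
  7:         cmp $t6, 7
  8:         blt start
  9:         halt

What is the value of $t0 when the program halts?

after li $t4, 4: $t4=4
after li $t0, 10: $t0=10
after li $t6, 4: $t6=4
after xor $t0, $t0, 8: $t0=10^8=2
after add $t0, $t0, $t4: $t0=2+4=6
after add $t6, $t6, 1: $t6=4+1=5
cmp $t6, 7  (cmp 5,7)
blt start: taken
after xor $t0, $t0, 8: $t0=6^8=14
after add $t0, $t0, $t4: $t0=14+4=18
after add $t6, $t6, 1: $t6=5+1=6
cmp $t6, 7  (cmp 6,7)
blt start: taken
after xor $t0, $t0, 8: $t0=18^8=26
after add $t0, $t0, $t4: $t0=26+4=30
after add $t6, $t6, 1: $t6=6+1=7
cmp $t6, 7  (cmp 7,7)
blt start: not taken
halt.

30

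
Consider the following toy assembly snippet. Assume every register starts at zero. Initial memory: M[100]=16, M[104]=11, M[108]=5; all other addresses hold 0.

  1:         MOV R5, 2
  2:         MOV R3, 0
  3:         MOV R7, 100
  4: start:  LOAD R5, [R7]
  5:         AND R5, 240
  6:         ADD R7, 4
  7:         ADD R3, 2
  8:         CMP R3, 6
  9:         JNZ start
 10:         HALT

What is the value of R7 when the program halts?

112

MOV R5, 2 → R5=2
MOV R3, 0 → R3=0
MOV R7, 100 → R7=100
LOAD R5, [R7] → R5=M[100]=16
AND R5, 240 → R5=16&240=16
ADD R7, 4 → R7=100+4=104
ADD R3, 2 → R3=0+2=2
CMP R3, 6  (cmp 2,6)
JNZ start: taken
LOAD R5, [R7] → R5=M[104]=11
AND R5, 240 → R5=11&240=0
ADD R7, 4 → R7=104+4=108
ADD R3, 2 → R3=2+2=4
CMP R3, 6  (cmp 4,6)
JNZ start: taken
LOAD R5, [R7] → R5=M[108]=5
AND R5, 240 → R5=5&240=0
ADD R7, 4 → R7=108+4=112
ADD R3, 2 → R3=4+2=6
CMP R3, 6  (cmp 6,6)
JNZ start: not taken
halt.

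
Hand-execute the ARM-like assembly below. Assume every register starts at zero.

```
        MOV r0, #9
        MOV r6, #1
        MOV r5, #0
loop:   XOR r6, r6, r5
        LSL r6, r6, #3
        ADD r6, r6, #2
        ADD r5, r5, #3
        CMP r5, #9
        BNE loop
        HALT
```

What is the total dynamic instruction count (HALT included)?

22

MOV r0, #9 → r0=9
MOV r6, #1 → r6=1
MOV r5, #0 → r5=0
XOR r6, r6, r5 → r6=1^0=1
LSL r6, r6, #3 → r6=1<<3=8
ADD r6, r6, #2 → r6=8+2=10
ADD r5, r5, #3 → r5=0+3=3
CMP r5, #9  (cmp 3,9)
BNE loop: taken
XOR r6, r6, r5 → r6=10^3=9
LSL r6, r6, #3 → r6=9<<3=72
ADD r6, r6, #2 → r6=72+2=74
ADD r5, r5, #3 → r5=3+3=6
CMP r5, #9  (cmp 6,9)
BNE loop: taken
XOR r6, r6, r5 → r6=74^6=76
LSL r6, r6, #3 → r6=76<<3=608
ADD r6, r6, #2 → r6=608+2=610
ADD r5, r5, #3 → r5=6+3=9
CMP r5, #9  (cmp 9,9)
BNE loop: not taken
halt.
Total executed instructions: 22.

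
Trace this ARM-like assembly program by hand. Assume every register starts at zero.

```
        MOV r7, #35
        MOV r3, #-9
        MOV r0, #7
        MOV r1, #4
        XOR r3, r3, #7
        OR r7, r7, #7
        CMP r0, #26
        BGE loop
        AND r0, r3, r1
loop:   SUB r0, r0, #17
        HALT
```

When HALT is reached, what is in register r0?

r7=35
r3=-9
r0=7
r1=4
r3=(-9)^7=-16
r7=35|7=39
CMP r0, #26  (cmp 7,26)
BGE loop: not taken
r0=(-16)&4=0
r0=0-17=-17
halt.

-17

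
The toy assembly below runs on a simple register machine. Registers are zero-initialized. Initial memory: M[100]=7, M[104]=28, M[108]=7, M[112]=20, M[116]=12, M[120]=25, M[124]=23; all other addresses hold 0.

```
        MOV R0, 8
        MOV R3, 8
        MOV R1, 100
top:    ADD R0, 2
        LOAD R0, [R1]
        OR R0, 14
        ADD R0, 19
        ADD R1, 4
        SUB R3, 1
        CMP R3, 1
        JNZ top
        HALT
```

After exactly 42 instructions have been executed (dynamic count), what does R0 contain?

MOV R0, 8 → R0=8
MOV R3, 8 → R3=8
MOV R1, 100 → R1=100
ADD R0, 2 → R0=8+2=10
LOAD R0, [R1] → R0=M[100]=7
OR R0, 14 → R0=7|14=15
ADD R0, 19 → R0=15+19=34
ADD R1, 4 → R1=100+4=104
SUB R3, 1 → R3=8-1=7
CMP R3, 1  (cmp 7,1)
JNZ top: taken
ADD R0, 2 → R0=34+2=36
LOAD R0, [R1] → R0=M[104]=28
OR R0, 14 → R0=28|14=30
ADD R0, 19 → R0=30+19=49
ADD R1, 4 → R1=104+4=108
SUB R3, 1 → R3=7-1=6
CMP R3, 1  (cmp 6,1)
JNZ top: taken
ADD R0, 2 → R0=49+2=51
LOAD R0, [R1] → R0=M[108]=7
OR R0, 14 → R0=7|14=15
ADD R0, 19 → R0=15+19=34
ADD R1, 4 → R1=108+4=112
SUB R3, 1 → R3=6-1=5
CMP R3, 1  (cmp 5,1)
JNZ top: taken
ADD R0, 2 → R0=34+2=36
LOAD R0, [R1] → R0=M[112]=20
OR R0, 14 → R0=20|14=30
ADD R0, 19 → R0=30+19=49
ADD R1, 4 → R1=112+4=116
SUB R3, 1 → R3=5-1=4
CMP R3, 1  (cmp 4,1)
JNZ top: taken
ADD R0, 2 → R0=49+2=51
LOAD R0, [R1] → R0=M[116]=12
OR R0, 14 → R0=12|14=14
ADD R0, 19 → R0=14+19=33
ADD R1, 4 → R1=116+4=120
SUB R3, 1 → R3=4-1=3
CMP R3, 1  (cmp 3,1)
After step 42: R0 = 33.

33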